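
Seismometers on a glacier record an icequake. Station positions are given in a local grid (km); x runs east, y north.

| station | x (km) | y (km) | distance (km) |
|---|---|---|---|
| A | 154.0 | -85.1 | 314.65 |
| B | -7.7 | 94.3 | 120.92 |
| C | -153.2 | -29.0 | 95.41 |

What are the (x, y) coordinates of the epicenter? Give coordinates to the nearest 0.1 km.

x ≈ -124.2 km, y ≈ 61.9 km

Circle about each station: (x − 154.0)² + (y + 85.1)² = 314.65²; (x + 7.7)² + (y − 94.3)² = 120.92²; (x + 153.2)² + (y + 29.0)² = 95.41².
Subtracting pairs of circle equations eliminates x²+y² and gives linear equations (the radical axes):
-323.4 x + 358.8 y = 62376.75
-614.4 x + 112.2 y = 83254.78
Solving the 2×2 system: x ≈ -124.2, y ≈ 61.9 km.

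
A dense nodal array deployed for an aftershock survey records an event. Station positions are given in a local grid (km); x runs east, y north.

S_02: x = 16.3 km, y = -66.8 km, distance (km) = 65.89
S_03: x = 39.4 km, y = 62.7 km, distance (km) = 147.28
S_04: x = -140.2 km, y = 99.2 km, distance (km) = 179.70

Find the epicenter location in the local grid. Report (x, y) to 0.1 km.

Circle about each station: (x − 16.3)² + (y + 66.8)² = 65.89²; (x − 39.4)² + (y − 62.7)² = 147.28²; (x + 140.2)² + (y − 99.2)² = 179.70².
Subtracting the S_02 equation from the S_03 and S_04 equations removes the quadratic terms:
46.2 x + 259.0 y = -16594.19
-313.0 x + 332.0 y = -3181.85
Solving the 2×2 system: x ≈ -48.6, y ≈ -55.4 km.

x ≈ -48.6 km, y ≈ -55.4 km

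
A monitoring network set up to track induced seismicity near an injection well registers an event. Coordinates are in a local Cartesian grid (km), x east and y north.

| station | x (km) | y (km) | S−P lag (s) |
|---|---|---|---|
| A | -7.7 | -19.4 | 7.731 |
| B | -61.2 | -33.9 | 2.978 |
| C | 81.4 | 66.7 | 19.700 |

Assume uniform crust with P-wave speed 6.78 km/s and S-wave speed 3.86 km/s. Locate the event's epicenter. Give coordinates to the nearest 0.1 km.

Distance from S−P lag: d = Δt · v_P v_S / (v_P − v_S) = Δt · (6.78·3.86)/(6.78−3.86) ≈ 8.9626·Δt.
So d_A = 69.29, d_B = 26.69, d_C = 176.56 km.
Circle about each station: (x + 7.7)² + (y + 19.4)² = 69.29²; (x + 61.2)² + (y + 33.9)² = 26.69²; (x − 81.4)² + (y − 66.7)² = 176.56².
Subtracting the A equation from the B and C equations removes the quadratic terms:
-107.0 x − 29.0 y = 8547.75
178.2 x + 172.2 y = -15733.13
Solving the 2×2 system: x ≈ -76.6, y ≈ -12.1 km.
Check against A (with the unrounded x, y): √((x + 7.7)²+(y + 19.4)²) = 69.30 ≈ 69.29 km. ✓

-76.6 km east, -12.1 km north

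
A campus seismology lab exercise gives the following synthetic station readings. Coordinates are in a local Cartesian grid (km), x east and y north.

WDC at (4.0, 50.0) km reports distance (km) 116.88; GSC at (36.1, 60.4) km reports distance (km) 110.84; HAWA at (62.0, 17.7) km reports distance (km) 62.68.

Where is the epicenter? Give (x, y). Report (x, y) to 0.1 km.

73.6 km east, -43.9 km north

Circle about each station: (x − 4.0)² + (y − 50.0)² = 116.88²; (x − 36.1)² + (y − 60.4)² = 110.84²; (x − 62.0)² + (y − 17.7)² = 62.68².
Subtracting pairs of circle equations eliminates x²+y² and gives linear equations (the radical axes):
64.2 x + 20.8 y = 3810.80
116.0 x − 64.6 y = 11373.44
Solving the 2×2 system: x ≈ 73.6, y ≈ -43.9 km.
Check against WDC (with the unrounded x, y): √((x − 4.0)²+(y − 50.0)²) = 116.89 ≈ 116.88 km. ✓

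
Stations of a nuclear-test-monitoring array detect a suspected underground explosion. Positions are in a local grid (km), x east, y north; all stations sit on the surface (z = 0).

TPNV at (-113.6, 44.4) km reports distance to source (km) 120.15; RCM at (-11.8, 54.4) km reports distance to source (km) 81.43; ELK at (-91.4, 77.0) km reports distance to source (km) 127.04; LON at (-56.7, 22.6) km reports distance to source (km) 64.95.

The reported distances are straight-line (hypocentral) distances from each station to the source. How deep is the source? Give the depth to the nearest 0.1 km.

Each station gives a sphere (x−x_i)² + (y−y_i)² + z² = d_i² (stations at z=0).
Subtracting the TPNV sphere from RCM and ELK: z² cancels, leaving linear equations in x and y:
203.6 x + 20.0 y = -3972.54
44.4 x + 65.2 y = -2296.50
Solving: x ≈ -17.202, y ≈ -23.508 km (keep extra digits for the depth step; rounded: -17.2, -23.5).
Then from the TPNV sphere: z² = 120.15² − (x + 113.6)² − (y − 44.4)² with x = -17.202, y = -23.508, so z ≈ 23.064 ≈ 23.1 km.

23.1 km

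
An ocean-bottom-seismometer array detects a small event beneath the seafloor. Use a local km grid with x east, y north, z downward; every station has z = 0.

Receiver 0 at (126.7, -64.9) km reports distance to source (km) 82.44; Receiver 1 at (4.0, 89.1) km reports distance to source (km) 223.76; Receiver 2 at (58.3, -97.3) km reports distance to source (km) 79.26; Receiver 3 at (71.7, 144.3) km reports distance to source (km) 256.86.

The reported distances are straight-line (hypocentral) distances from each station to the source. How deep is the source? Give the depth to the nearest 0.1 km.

z ≈ 68.1 km

Each station gives a sphere (x−x_i)² + (y−y_i)² + z² = d_i² (stations at z=0).
Subtracting the Receiver 0 sphere from Receiver 1 and Receiver 2: z² cancels, leaving linear equations in x and y:
-245.4 x + 308.0 y = -55582.27
-136.8 x − 64.8 y = -6884.51
Solving: x ≈ 98.596, y ≈ -101.905 km (keep extra digits for the depth step; rounded: 98.6, -101.9).
Then from the Receiver 0 sphere: z² = 82.44² − (x − 126.7)² − (y + 64.9)² with x = 98.596, y = -101.905, so z ≈ 68.097 ≈ 68.1 km.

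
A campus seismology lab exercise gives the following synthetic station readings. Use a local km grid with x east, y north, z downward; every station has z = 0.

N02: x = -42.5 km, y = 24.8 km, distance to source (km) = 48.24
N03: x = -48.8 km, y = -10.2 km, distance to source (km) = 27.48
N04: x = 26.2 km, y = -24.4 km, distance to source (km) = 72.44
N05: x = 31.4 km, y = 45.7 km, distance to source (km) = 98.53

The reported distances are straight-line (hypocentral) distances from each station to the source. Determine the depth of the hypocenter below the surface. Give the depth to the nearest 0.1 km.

z ≈ 25.7 km

Each station gives a sphere (x−x_i)² + (y−y_i)² + z² = d_i² (stations at z=0).
Subtracting the N02 sphere from N03 and N04: z² cancels, leaving linear equations in x and y:
-12.6 x − 70.0 y = 1636.14
137.4 x − 98.4 y = -4059.95
Solving: x ≈ -41.002, y ≈ -15.993 km (keep extra digits for the depth step; rounded: -41.0, -16.0).
Then from the N02 sphere: z² = 48.24² − (x + 42.5)² − (y − 24.8)² with x = -41.002, y = -15.993, so z ≈ 25.706 ≈ 25.7 km.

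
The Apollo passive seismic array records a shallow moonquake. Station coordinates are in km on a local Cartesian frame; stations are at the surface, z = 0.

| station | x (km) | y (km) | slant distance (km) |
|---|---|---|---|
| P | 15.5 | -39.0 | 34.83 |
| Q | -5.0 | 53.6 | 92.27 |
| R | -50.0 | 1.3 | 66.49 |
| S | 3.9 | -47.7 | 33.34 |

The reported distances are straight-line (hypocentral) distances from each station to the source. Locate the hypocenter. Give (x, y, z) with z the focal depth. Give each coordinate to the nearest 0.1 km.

(-1.9, -33.7, 29.7)

Each station gives a sphere (x−x_i)² + (y−y_i)² + z² = d_i² (stations at z=0).
Subtracting the P sphere from Q and R: z² cancels, leaving linear equations in x and y:
-41.0 x + 185.2 y = -6163.91
-131.0 x + 80.6 y = -2467.35
Solving: x ≈ -1.902, y ≈ -33.704 km (keep extra digits for the depth step; rounded: -1.9, -33.7).
Then from the P sphere: z² = 34.83² − (x − 15.5)² − (y + 39.0)² with x = -1.902, y = -33.704, so z ≈ 29.703 ≈ 29.7 km.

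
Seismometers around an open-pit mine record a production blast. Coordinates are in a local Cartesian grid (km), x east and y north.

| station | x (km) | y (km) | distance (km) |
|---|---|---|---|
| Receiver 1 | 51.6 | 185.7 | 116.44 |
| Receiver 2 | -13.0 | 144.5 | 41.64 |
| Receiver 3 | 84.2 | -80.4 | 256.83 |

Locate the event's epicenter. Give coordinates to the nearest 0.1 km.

-53.8 km east, 136.2 km north

Circle about each station: (x − 51.6)² + (y − 185.7)² = 116.44²; (x + 13.0)² + (y − 144.5)² = 41.64²; (x − 84.2)² + (y + 80.4)² = 256.83².
Subtracting pairs of circle equations eliminates x²+y² and gives linear equations (the radical axes):
-129.2 x − 82.4 y = -4273.42
65.2 x − 532.2 y = -75996.63
Solving the 2×2 system: x ≈ -53.8, y ≈ 136.2 km.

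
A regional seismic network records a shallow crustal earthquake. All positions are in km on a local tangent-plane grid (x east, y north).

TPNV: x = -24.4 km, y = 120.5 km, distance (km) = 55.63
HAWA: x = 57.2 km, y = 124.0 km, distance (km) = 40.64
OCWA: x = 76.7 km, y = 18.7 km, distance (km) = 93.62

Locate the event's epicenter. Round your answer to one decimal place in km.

(26.3, 97.6)

Circle about each station: (x + 24.4)² + (y − 120.5)² = 55.63²; (x − 57.2)² + (y − 124.0)² = 40.64²; (x − 76.7)² + (y − 18.7)² = 93.62².
Subtracting pairs of circle equations eliminates x²+y² and gives linear equations (the radical axes):
163.2 x + 7.0 y = 4975.32
202.2 x − 203.6 y = -14553.04
Solving the 2×2 system: x ≈ 26.3, y ≈ 97.6 km.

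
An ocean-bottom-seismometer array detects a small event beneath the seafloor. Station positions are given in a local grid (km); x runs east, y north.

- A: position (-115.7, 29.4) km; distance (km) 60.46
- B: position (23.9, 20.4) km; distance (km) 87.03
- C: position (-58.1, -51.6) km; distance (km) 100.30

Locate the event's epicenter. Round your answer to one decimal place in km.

Circle about each station: (x + 115.7)² + (y − 29.4)² = 60.46²; (x − 23.9)² + (y − 20.4)² = 87.03²; (x + 58.1)² + (y + 51.6)² = 100.30².
Subtracting the A equation from the B and C equations removes the quadratic terms:
279.2 x − 18.0 y = -17182.29
115.2 x − 162.0 y = -14617.36
Solving the 2×2 system: x ≈ -58.4, y ≈ 48.7 km.
Check against A (with the unrounded x, y): √((x + 115.7)²+(y − 29.4)²) = 60.46 ≈ 60.46 km. ✓

x ≈ -58.4 km, y ≈ 48.7 km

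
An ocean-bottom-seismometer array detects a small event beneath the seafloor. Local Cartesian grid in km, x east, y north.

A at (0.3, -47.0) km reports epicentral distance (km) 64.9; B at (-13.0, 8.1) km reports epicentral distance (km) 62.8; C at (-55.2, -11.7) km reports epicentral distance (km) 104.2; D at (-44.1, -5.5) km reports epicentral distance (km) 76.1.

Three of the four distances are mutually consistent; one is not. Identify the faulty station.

Solve using three stations at a time. Using A, B, C (subtract circle equations pairwise → linear system) gives (x, y) ≈ (48.7, -3.7).
Distances from that point to each station vs reported:
  A: calculated 64.9 vs reported 64.9 → residual 0.0 km
  B: calculated 62.8 vs reported 62.8 → residual 0.0 km
  C: calculated 104.2 vs reported 104.2 → residual 0.0 km
  D: calculated 92.8 vs reported 76.1 → residual 16.7 km
A, B, C are mutually consistent (residuals ≈ 0); D is off by 16.7 km.

D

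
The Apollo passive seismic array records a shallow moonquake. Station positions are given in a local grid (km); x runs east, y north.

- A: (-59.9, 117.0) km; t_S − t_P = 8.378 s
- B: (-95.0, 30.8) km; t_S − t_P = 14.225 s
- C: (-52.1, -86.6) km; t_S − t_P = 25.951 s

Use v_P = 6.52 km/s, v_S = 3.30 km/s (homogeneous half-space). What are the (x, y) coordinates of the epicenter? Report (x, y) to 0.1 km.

Distance from S−P lag: d = Δt · v_P v_S / (v_P − v_S) = Δt · (6.52·3.30)/(6.52−3.30) ≈ 6.6820·Δt.
So d_A = 55.98, d_B = 95.05, d_C = 173.40 km.
Circle about each station: (x + 59.9)² + (y − 117.0)² = 55.98²; (x + 95.0)² + (y − 30.8)² = 95.05²; (x + 52.1)² + (y + 86.6)² = 173.40².
Subtracting the A equation from the B and C equations removes the quadratic terms:
-70.2 x − 172.4 y = -13204.11
15.6 x − 407.2 y = -33996.84
Solving the 2×2 system: x ≈ -15.5, y ≈ 82.9 km.
Check against A (with the unrounded x, y): √((x + 59.9)²+(y − 117.0)²) = 56.00 ≈ 55.98 km. ✓

(-15.5, 82.9)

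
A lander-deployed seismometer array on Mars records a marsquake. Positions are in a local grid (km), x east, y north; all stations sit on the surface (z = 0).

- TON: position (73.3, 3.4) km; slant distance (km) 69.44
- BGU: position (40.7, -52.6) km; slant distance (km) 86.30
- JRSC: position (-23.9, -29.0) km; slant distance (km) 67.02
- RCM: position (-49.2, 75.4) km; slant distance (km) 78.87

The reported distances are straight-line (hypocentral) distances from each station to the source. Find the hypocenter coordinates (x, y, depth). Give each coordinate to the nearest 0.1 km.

Each station gives a sphere (x−x_i)² + (y−y_i)² + z² = d_i² (stations at z=0).
Subtracting the TON sphere from BGU and JRSC: z² cancels, leaving linear equations in x and y:
-65.2 x − 112.0 y = -3586.98
-194.4 x − 64.8 y = -3642.01
Solving: x ≈ 9.999, y ≈ 26.205 km (keep extra digits for the depth step; rounded: 10.0, 26.2).
Then from the TON sphere: z² = 69.44² − (x − 73.3)² − (y − 3.4)² with x = 9.999, y = 26.205, so z ≈ 17.171 ≈ 17.2 km.
Check against RCM (with the unrounded solution): distance 78.86 ≈ 78.87 km. ✓

(10.0, 26.2, 17.2)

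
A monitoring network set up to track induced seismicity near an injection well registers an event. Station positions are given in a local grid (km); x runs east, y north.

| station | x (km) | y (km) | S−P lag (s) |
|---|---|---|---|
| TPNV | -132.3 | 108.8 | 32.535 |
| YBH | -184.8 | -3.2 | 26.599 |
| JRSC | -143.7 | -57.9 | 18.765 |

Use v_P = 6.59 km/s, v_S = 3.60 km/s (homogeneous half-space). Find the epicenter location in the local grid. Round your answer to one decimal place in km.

Distance from S−P lag: d = Δt · v_P v_S / (v_P − v_S) = Δt · (6.59·3.60)/(6.59−3.60) ≈ 7.9344·Δt.
So d_TPNV = 258.15, d_YBH = 211.05, d_JRSC = 148.89 km.
Circle about each station: (x + 132.3)² + (y − 108.8)² = 258.15²; (x + 184.8)² + (y + 3.2)² = 211.05²; (x + 143.7)² + (y + 57.9)² = 148.89².
Subtracting the TPNV equation from the YBH and JRSC equations removes the quadratic terms:
-105.0 x − 224.0 y = 26919.87
-22.8 x − 333.4 y = 39134.56
Solving the 2×2 system: x ≈ -7.0, y ≈ -116.9 km.

x ≈ -7.0 km, y ≈ -116.9 km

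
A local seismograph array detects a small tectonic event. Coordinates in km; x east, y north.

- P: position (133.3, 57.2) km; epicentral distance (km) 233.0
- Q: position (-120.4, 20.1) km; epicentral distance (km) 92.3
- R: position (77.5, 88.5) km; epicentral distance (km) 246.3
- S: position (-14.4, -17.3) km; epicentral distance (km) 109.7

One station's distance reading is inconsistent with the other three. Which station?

Solve using three stations at a time. Using Q, R, S (subtract circle equations pairwise → linear system) gives (x, y) ≈ (-109.7, -71.5).
Distances from that point to each station vs reported:
  P: calculated 275.0 vs reported 233.0 → residual 42.0 km
  Q: calculated 92.2 vs reported 92.3 → residual 0.1 km
  R: calculated 246.3 vs reported 246.3 → residual 0.0 km
  S: calculated 109.7 vs reported 109.7 → residual 0.0 km
Q, R, S are mutually consistent (residuals ≈ 0); P is off by 42.0 km.

P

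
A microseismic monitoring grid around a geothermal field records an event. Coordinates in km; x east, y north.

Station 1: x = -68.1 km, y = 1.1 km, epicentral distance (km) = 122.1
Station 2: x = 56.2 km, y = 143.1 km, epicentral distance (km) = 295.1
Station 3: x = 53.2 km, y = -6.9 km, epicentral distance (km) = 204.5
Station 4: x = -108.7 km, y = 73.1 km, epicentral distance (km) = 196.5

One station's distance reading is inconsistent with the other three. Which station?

Station 3

Solve using three stations at a time. Using Station 1, Station 2, Station 4 (subtract circle equations pairwise → linear system) gives (x, y) ≈ (-76.1, -120.6).
Distances from that point to each station vs reported:
  Station 1: calculated 122.0 vs reported 122.1 → residual 0.1 km
  Station 2: calculated 295.0 vs reported 295.1 → residual 0.1 km
  Station 3: calculated 172.2 vs reported 204.5 → residual 32.3 km
  Station 4: calculated 196.4 vs reported 196.5 → residual 0.1 km
Station 1, Station 2, Station 4 are mutually consistent (residuals ≈ 0); Station 3 is off by 32.3 km.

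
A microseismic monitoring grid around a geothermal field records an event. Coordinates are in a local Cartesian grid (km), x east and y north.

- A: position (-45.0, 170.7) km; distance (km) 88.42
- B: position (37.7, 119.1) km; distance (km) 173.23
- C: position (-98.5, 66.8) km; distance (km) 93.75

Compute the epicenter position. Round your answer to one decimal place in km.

x ≈ -131.9 km, y ≈ 154.4 km

Circle about each station: (x + 45.0)² + (y − 170.7)² = 88.42²; (x − 37.7)² + (y − 119.1)² = 173.23²; (x + 98.5)² + (y − 66.8)² = 93.75².
Subtracting pairs of circle equations eliminates x²+y² and gives linear equations (the radical axes):
165.4 x − 103.2 y = -37747.93
-107.0 x − 207.8 y = -17969.97
Solving the 2×2 system: x ≈ -131.9, y ≈ 154.4 km.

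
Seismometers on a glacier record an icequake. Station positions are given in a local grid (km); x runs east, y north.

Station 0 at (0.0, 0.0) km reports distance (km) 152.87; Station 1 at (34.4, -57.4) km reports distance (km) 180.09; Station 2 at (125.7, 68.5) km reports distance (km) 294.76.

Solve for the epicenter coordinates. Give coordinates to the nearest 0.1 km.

Circle about each station: x² + y² = 152.87²; (x − 34.4)² + (y + 57.4)² = 180.09²; (x − 125.7)² + (y − 68.5)² = 294.76².
Subtracting the Station 0 equation from the Station 1 and Station 2 equations removes the quadratic terms:
68.8 x − 114.8 y = -4585.05
251.4 x + 137.0 y = -43021.48
Solving the 2×2 system: x ≈ -145.4, y ≈ -47.2 km.

-145.4 km east, -47.2 km north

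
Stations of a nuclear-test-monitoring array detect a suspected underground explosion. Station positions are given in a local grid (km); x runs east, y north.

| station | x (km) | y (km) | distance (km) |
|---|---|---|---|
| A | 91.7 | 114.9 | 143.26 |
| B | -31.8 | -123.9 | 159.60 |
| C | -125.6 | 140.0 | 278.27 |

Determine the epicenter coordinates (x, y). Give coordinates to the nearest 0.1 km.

Circle about each station: (x − 91.7)² + (y − 114.9)² = 143.26²; (x + 31.8)² + (y + 123.9)² = 159.60²; (x + 125.6)² + (y − 140.0)² = 278.27².
Subtracting the A equation from the B and C equations removes the quadratic terms:
-247.0 x − 477.6 y = -10197.18
-434.6 x + 50.2 y = -43146.31
Solving the 2×2 system: x ≈ 96.0, y ≈ -28.3 km.

x ≈ 96.0 km, y ≈ -28.3 km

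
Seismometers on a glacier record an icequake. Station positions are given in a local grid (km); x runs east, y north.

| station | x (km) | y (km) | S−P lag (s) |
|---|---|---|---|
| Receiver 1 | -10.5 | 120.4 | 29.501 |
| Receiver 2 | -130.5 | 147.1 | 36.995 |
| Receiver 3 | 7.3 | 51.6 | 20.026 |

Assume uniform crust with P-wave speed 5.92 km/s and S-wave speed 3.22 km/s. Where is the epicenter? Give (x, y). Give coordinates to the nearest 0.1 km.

Distance from S−P lag: d = Δt · v_P v_S / (v_P − v_S) = Δt · (5.92·3.22)/(5.92−3.22) ≈ 7.0601·Δt.
So d_Receiver 1 = 208.28, d_Receiver 2 = 261.19, d_Receiver 3 = 141.39 km.
Circle about each station: (x + 10.5)² + (y − 120.4)² = 208.28²; (x + 130.5)² + (y − 147.1)² = 261.19²; (x − 7.3)² + (y − 51.6)² = 141.39².
Subtracting the Receiver 1 equation from the Receiver 2 and Receiver 3 equations removes the quadratic terms:
-240.0 x + 53.4 y = -777.41
35.6 x − 137.6 y = 11498.87
Solving the 2×2 system: x ≈ -16.3, y ≈ -87.8 km.
Check against Receiver 1 (with the unrounded x, y): √((x + 10.5)²+(y − 120.4)²) = 208.26 ≈ 208.28 km. ✓

x ≈ -16.3 km, y ≈ -87.8 km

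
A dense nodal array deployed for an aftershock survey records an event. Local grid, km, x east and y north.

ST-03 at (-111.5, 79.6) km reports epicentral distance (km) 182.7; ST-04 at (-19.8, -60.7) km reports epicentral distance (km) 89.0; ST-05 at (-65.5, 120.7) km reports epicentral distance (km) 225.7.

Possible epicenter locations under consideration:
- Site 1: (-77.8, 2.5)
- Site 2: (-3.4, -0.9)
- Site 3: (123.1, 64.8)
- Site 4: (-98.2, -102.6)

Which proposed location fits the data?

Site 4

For each candidate, compare |candidate − station| to the reported distance:
Site 1: residuals ST-03 98.6, ST-04 3.2, ST-05 106.9 → max 106.9 km
Site 2: residuals ST-03 47.9, ST-04 27.0, ST-05 89.2 → max 89.2 km
Site 3: residuals ST-03 52.4, ST-04 101.2, ST-05 29.0 → max 101.2 km
Site 4: residuals ST-03 0.0, ST-04 0.1, ST-05 0.0 → max 0.1 km
Only Site 4 has all residuals ≈ 0.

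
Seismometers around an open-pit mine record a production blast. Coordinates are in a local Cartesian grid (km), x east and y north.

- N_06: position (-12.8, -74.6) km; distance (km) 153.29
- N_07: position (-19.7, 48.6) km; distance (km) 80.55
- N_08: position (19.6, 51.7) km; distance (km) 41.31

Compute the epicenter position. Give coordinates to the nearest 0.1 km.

x ≈ 60.0 km, y ≈ 60.3 km

Circle about each station: (x + 12.8)² + (y + 74.6)² = 153.29²; (x + 19.7)² + (y − 48.6)² = 80.55²; (x − 19.6)² + (y − 51.7)² = 41.31².
Subtracting pairs of circle equations eliminates x²+y² and gives linear equations (the radical axes):
-13.8 x + 246.4 y = 14030.57
64.8 x + 252.6 y = 19119.36
Solving the 2×2 system: x ≈ 60.0, y ≈ 60.3 km.
Check against N_06 (with the unrounded x, y): √((x + 12.8)²+(y + 74.6)²) = 153.29 ≈ 153.29 km. ✓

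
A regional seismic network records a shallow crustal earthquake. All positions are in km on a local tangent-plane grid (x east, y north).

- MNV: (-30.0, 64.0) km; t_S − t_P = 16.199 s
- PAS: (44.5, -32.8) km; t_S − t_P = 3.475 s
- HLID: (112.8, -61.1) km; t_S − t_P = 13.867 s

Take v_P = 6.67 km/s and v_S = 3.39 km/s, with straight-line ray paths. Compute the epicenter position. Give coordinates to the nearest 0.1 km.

(20.7, -35.5)

Distance from S−P lag: d = Δt · v_P v_S / (v_P − v_S) = Δt · (6.67·3.39)/(6.67−3.39) ≈ 6.8937·Δt.
So d_MNV = 111.67, d_PAS = 23.96, d_HLID = 95.59 km.
Circle about each station: (x + 30.0)² + (y − 64.0)² = 111.67²; (x − 44.5)² + (y + 32.8)² = 23.96²; (x − 112.8)² + (y + 61.1)² = 95.59².
Subtracting pairs of circle equations eliminates x²+y² and gives linear equations (the radical axes):
149.0 x − 193.6 y = 9956.20
285.6 x − 250.2 y = 14793.79
Solving the 2×2 system: x ≈ 20.7, y ≈ -35.5 km.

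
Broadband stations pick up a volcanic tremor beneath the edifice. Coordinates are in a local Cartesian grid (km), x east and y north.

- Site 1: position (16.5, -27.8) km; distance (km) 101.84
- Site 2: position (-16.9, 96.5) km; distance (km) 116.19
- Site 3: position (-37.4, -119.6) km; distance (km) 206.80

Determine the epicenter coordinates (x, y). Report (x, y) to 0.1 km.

87.4 km east, 45.3 km north

Circle about each station: (x − 16.5)² + (y + 27.8)² = 101.84²; (x + 16.9)² + (y − 96.5)² = 116.19²; (x + 37.4)² + (y + 119.6)² = 206.80².
Subtracting the Site 1 equation from the Site 2 and Site 3 equations removes the quadratic terms:
-66.8 x + 248.6 y = 5424.04
-107.8 x − 183.6 y = -17737.02
Solving the 2×2 system: x ≈ 87.4, y ≈ 45.3 km.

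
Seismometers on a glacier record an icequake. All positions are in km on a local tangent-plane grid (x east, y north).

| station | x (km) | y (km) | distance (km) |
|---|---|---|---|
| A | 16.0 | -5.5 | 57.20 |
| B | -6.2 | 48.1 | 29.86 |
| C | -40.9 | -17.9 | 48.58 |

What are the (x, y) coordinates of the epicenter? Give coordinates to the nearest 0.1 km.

-29.4 km east, 29.3 km north

Circle about each station: (x − 16.0)² + (y + 5.5)² = 57.20²; (x + 6.2)² + (y − 48.1)² = 29.86²; (x + 40.9)² + (y + 17.9)² = 48.58².
Subtracting the A equation from the B and C equations removes the quadratic terms:
-44.4 x + 107.2 y = 4446.02
-113.8 x − 24.8 y = 2618.79
Solving the 2×2 system: x ≈ -29.4, y ≈ 29.3 km.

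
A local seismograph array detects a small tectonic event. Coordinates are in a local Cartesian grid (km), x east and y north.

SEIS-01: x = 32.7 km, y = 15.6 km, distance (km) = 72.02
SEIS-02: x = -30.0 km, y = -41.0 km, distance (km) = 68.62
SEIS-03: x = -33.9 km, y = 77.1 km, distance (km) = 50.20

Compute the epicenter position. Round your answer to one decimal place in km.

Circle about each station: (x − 32.7)² + (y − 15.6)² = 72.02²; (x + 30.0)² + (y + 41.0)² = 68.62²; (x + 33.9)² + (y − 77.1)² = 50.20².
Subtracting pairs of circle equations eliminates x²+y² and gives linear equations (the radical axes):
-125.4 x − 113.2 y = 1746.53
-133.2 x + 123.0 y = 8447.81
Solving the 2×2 system: x ≈ -38.4, y ≈ 27.1 km.

-38.4 km east, 27.1 km north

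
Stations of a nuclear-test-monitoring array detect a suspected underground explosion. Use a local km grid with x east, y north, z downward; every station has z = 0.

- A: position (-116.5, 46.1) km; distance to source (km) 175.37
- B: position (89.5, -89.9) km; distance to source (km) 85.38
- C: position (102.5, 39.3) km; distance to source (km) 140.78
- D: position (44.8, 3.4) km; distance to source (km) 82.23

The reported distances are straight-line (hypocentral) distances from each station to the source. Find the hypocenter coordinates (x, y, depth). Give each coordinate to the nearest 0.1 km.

Each station gives a sphere (x−x_i)² + (y−y_i)² + z² = d_i² (stations at z=0).
Subtracting the A sphere from B and C: z² cancels, leaving linear equations in x and y:
412.0 x − 272.0 y = 23859.69
438.0 x − 13.6 y = 7288.91
Solving: x ≈ 14.605, y ≈ -65.598 km (keep extra digits for the depth step; rounded: 14.6, -65.6).
Then from the A sphere: z² = 175.37² − (x + 116.5)² − (y − 46.1)² with x = 14.605, y = -65.598, so z ≈ 33.010 ≈ 33.0 km.
Check against D (with the unrounded solution): distance 82.23 ≈ 82.23 km. ✓

(14.6, -65.6, 33.0)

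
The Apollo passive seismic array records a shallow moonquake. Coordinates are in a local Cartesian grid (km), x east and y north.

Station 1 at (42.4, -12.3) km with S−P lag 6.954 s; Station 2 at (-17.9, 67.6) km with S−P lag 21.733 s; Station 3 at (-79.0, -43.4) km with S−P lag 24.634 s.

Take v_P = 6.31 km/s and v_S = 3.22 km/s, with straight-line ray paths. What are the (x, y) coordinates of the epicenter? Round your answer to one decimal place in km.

Distance from S−P lag: d = Δt · v_P v_S / (v_P − v_S) = Δt · (6.31·3.22)/(6.31−3.22) ≈ 6.5755·Δt.
So d_Station 1 = 45.73, d_Station 2 = 142.90, d_Station 3 = 161.98 km.
Circle about each station: (x − 42.4)² + (y + 12.3)² = 45.73²; (x + 17.9)² + (y − 67.6)² = 142.90²; (x + 79.0)² + (y + 43.4)² = 161.98².
Subtracting the Station 1 equation from the Station 2 and Station 3 equations removes the quadratic terms:
-120.6 x + 159.8 y = -15388.06
-242.8 x − 62.2 y = -17970.78
Solving the 2×2 system: x ≈ 82.7, y ≈ -33.9 km.

x ≈ 82.7 km, y ≈ -33.9 km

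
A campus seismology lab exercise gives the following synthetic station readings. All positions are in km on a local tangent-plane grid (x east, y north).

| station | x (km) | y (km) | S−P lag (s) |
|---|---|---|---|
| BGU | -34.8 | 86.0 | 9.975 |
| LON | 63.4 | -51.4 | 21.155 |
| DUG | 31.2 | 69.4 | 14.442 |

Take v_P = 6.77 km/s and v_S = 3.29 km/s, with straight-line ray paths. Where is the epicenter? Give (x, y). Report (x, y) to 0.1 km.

x ≈ -49.2 km, y ≈ 23.8 km

Distance from S−P lag: d = Δt · v_P v_S / (v_P − v_S) = Δt · (6.77·3.29)/(6.77−3.29) ≈ 6.4004·Δt.
So d_BGU = 63.84, d_LON = 135.40, d_DUG = 92.43 km.
Circle about each station: (x + 34.8)² + (y − 86.0)² = 63.84²; (x − 63.4)² + (y + 51.4)² = 135.40²; (x − 31.2)² + (y − 69.4)² = 92.43².
Subtracting the BGU equation from the LON and DUG equations removes the quadratic terms:
196.4 x − 274.8 y = -16203.13
132.0 x − 33.2 y = -7285.00
Solving the 2×2 system: x ≈ -49.2, y ≈ 23.8 km.
Check against BGU (with the unrounded x, y): √((x + 34.8)²+(y − 86.0)²) = 63.85 ≈ 63.84 km. ✓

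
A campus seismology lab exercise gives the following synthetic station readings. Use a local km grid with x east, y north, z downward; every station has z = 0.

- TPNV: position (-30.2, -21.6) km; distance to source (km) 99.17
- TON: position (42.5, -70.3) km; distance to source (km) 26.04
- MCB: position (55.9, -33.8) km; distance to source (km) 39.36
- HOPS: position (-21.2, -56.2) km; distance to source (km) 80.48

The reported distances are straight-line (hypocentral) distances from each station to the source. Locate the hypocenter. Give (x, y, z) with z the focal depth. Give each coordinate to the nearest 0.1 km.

(55.5, -66.3, 22.2)

Each station gives a sphere (x−x_i)² + (y−y_i)² + z² = d_i² (stations at z=0).
Subtracting the TPNV sphere from TON and MCB: z² cancels, leaving linear equations in x and y:
145.4 x − 97.4 y = 14526.35
172.2 x − 24.4 y = 11174.13
Solving: x ≈ 55.497, y ≈ -66.295 km (keep extra digits for the depth step; rounded: 55.5, -66.3).
Then from the TPNV sphere: z² = 99.17² − (x + 30.2)² − (y + 21.6)² with x = 55.497, y = -66.295, so z ≈ 22.205 ≈ 22.2 km.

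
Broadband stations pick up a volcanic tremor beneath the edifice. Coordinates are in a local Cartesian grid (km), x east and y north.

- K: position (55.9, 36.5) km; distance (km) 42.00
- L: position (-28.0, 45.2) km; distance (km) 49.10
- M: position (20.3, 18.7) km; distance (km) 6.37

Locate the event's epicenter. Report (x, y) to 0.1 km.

16.0 km east, 23.4 km north

Circle about each station: (x − 55.9)² + (y − 36.5)² = 42.00²; (x + 28.0)² + (y − 45.2)² = 49.10²; (x − 20.3)² + (y − 18.7)² = 6.37².
Subtracting the K equation from the L and M equations removes the quadratic terms:
-167.8 x + 17.4 y = -2276.83
-71.2 x − 35.6 y = -1971.86
Solving the 2×2 system: x ≈ 16.0, y ≈ 23.4 km.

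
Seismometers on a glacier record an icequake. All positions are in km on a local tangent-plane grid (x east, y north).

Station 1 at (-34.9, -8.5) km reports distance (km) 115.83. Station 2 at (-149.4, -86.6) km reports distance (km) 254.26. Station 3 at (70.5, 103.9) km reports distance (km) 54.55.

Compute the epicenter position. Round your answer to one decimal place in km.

Circle about each station: (x + 34.9)² + (y + 8.5)² = 115.83²; (x + 149.4)² + (y + 86.6)² = 254.26²; (x − 70.5)² + (y − 103.9)² = 54.55².
Subtracting the Station 1 equation from the Station 2 and Station 3 equations removes the quadratic terms:
-229.0 x − 156.2 y = -22701.90
210.8 x + 224.8 y = 24916.09
Solving the 2×2 system: x ≈ 65.3, y ≈ 49.6 km.
Check against Station 1 (with the unrounded x, y): √((x + 34.9)²+(y + 8.5)²) = 115.83 ≈ 115.83 km. ✓

x ≈ 65.3 km, y ≈ 49.6 km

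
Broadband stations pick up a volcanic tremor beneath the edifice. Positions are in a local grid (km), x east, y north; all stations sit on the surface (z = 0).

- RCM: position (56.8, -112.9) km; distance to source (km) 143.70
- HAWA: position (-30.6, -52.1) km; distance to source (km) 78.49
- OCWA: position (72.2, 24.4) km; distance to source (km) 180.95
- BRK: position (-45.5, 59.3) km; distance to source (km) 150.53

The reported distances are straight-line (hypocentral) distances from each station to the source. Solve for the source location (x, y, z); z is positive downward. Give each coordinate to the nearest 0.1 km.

Each station gives a sphere (x−x_i)² + (y−y_i)² + z² = d_i² (stations at z=0).
Subtracting the RCM sphere from HAWA and OCWA: z² cancels, leaving linear equations in x and y:
-174.8 x + 121.6 y = 2167.13
30.8 x + 274.6 y = -22257.66
Solving: x ≈ -63.805, y ≈ -73.898 km (keep extra digits for the depth step; rounded: -63.8, -73.9).
Then from the RCM sphere: z² = 143.70² − (x − 56.8)² − (y + 112.9)² with x = -63.805, y = -73.898, so z ≈ 67.698 ≈ 67.7 km.

x ≈ -63.8 km, y ≈ -73.9 km, depth ≈ 67.7 km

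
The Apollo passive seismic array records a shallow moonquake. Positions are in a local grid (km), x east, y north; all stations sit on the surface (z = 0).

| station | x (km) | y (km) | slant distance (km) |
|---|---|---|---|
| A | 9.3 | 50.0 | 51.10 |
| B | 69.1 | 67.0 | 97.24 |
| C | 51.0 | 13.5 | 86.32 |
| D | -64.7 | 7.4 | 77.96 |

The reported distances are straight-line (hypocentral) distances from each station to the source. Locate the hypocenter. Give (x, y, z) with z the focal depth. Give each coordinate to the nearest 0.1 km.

Each station gives a sphere (x−x_i)² + (y−y_i)² + z² = d_i² (stations at z=0).
Subtracting the A sphere from B and C: z² cancels, leaving linear equations in x and y:
119.6 x + 34.0 y = -167.09
83.4 x − 73.0 y = -4643.17
Solving: x ≈ -14.703, y ≈ 46.807 km (keep extra digits for the depth step; rounded: -14.7, 46.8).
Then from the A sphere: z² = 51.10² − (x − 9.3)² − (y − 50.0)² with x = -14.703, y = 46.807, so z ≈ 44.999 ≈ 45.0 km.

x ≈ -14.7 km, y ≈ 46.8 km, depth ≈ 45.0 km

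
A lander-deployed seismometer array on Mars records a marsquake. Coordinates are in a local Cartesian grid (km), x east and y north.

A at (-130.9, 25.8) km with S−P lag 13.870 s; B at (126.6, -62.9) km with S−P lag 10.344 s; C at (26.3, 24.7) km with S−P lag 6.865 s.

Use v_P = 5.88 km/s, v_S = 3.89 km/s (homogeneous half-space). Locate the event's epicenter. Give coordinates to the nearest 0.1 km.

Distance from S−P lag: d = Δt · v_P v_S / (v_P − v_S) = Δt · (5.88·3.89)/(5.88−3.89) ≈ 11.4941·Δt.
So d_A = 159.42, d_B = 118.89, d_C = 78.91 km.
Circle about each station: (x + 130.9)² + (y − 25.8)² = 159.42²; (x − 126.6)² + (y + 62.9)² = 118.89²; (x − 26.3)² + (y − 24.7)² = 78.91².
Subtracting the A equation from the B and C equations removes the quadratic terms:
515.0 x − 177.4 y = 13463.42
314.4 x − 2.2 y = 2689.28
Solving the 2×2 system: x ≈ 8.2, y ≈ -52.1 km.

8.2 km east, -52.1 km north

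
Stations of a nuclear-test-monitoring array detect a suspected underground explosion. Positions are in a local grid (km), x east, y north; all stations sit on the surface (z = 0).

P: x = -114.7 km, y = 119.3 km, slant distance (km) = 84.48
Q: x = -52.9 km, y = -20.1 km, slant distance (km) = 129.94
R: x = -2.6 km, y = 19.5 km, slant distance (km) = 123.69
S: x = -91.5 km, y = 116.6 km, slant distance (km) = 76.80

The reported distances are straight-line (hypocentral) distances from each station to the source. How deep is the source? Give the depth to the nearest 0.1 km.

Each station gives a sphere (x−x_i)² + (y−y_i)² + z² = d_i² (stations at z=0).
Subtracting the P sphere from Q and R: z² cancels, leaving linear equations in x and y:
123.6 x − 278.8 y = -33933.69
224.2 x − 199.6 y = -35163.92
Solving: x ≈ -80.096, y ≈ 86.205 km (keep extra digits for the depth step; rounded: -80.1, 86.2).
Then from the P sphere: z² = 84.48² − (x + 114.7)² − (y − 119.3)² with x = -80.096, y = 86.205, so z ≈ 69.600 ≈ 69.6 km.

depth ≈ 69.6 km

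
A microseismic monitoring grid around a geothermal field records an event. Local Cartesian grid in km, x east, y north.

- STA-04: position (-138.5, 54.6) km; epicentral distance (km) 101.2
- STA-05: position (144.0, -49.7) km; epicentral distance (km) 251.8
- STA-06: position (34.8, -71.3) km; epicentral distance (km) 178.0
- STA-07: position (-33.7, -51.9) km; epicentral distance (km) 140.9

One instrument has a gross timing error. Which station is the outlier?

STA-05

Solve using three stations at a time. Using STA-04, STA-06, STA-07 (subtract circle equations pairwise → linear system) gives (x, y) ≈ (-43.3, 88.6).
Distances from that point to each station vs reported:
  STA-04: calculated 101.1 vs reported 101.2 → residual 0.1 km
  STA-05: calculated 232.8 vs reported 251.8 → residual 19.0 km
  STA-06: calculated 178.0 vs reported 178.0 → residual 0.0 km
  STA-07: calculated 140.9 vs reported 140.9 → residual 0.0 km
STA-04, STA-06, STA-07 are mutually consistent (residuals ≈ 0); STA-05 is off by 19.0 km.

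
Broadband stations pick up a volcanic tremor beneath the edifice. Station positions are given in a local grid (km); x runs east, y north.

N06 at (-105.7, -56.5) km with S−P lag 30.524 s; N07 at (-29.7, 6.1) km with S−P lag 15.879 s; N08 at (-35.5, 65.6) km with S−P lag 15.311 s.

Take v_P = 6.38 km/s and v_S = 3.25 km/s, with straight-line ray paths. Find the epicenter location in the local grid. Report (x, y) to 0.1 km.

Distance from S−P lag: d = Δt · v_P v_S / (v_P − v_S) = Δt · (6.38·3.25)/(6.38−3.25) ≈ 6.6246·Δt.
So d_N06 = 202.21, d_N07 = 105.19, d_N08 = 101.43 km.
Circle about each station: (x + 105.7)² + (y + 56.5)² = 202.21²; (x + 29.7)² + (y − 6.1)² = 105.19²; (x + 35.5)² + (y − 65.6)² = 101.43².
Subtracting the N06 equation from the N07 and N08 equations removes the quadratic terms:
152.0 x + 125.2 y = 16378.51
140.4 x + 244.2 y = 21799.71
Solving the 2×2 system: x ≈ 65.0, y ≈ 51.9 km.

(65.0, 51.9)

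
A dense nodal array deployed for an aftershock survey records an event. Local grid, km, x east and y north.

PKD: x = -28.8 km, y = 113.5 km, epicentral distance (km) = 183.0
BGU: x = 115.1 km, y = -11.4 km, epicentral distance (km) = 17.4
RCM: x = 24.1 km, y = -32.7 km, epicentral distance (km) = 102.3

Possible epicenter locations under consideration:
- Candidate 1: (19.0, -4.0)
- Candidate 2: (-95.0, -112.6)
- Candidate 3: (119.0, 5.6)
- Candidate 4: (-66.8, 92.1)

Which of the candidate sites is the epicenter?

Candidate 3

For each candidate, compare |candidate − station| to the reported distance:
Candidate 1: residuals PKD 56.1, BGU 79.0, RCM 73.2 → max 79.0 km
Candidate 2: residuals PKD 52.6, BGU 215.8, RCM 41.1 → max 215.8 km
Candidate 3: residuals PKD 0.0, BGU 0.0, RCM 0.0 → max 0.0 km
Candidate 4: residuals PKD 139.4, BGU 191.9, RCM 52.1 → max 191.9 km
Only Candidate 3 has all residuals ≈ 0.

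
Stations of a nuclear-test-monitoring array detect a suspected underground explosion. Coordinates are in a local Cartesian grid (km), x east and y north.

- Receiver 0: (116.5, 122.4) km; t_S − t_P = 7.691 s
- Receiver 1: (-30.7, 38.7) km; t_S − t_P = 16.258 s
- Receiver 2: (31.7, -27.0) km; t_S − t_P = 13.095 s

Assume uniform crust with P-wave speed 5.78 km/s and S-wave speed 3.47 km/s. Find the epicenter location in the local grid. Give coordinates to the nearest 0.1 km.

x ≈ 109.4 km, y ≈ 56.0 km

Distance from S−P lag: d = Δt · v_P v_S / (v_P − v_S) = Δt · (5.78·3.47)/(5.78−3.47) ≈ 8.6825·Δt.
So d_Receiver 0 = 66.78, d_Receiver 1 = 141.16, d_Receiver 2 = 113.70 km.
Circle about each station: (x − 116.5)² + (y − 122.4)² = 66.78²; (x + 30.7)² + (y − 38.7)² = 141.16²; (x − 31.7)² + (y + 27.0)² = 113.70².
Subtracting the Receiver 0 equation from the Receiver 1 and Receiver 2 equations removes the quadratic terms:
-294.4 x − 167.4 y = -41580.41
-169.6 x − 298.8 y = -35288.24
Solving the 2×2 system: x ≈ 109.4, y ≈ 56.0 km.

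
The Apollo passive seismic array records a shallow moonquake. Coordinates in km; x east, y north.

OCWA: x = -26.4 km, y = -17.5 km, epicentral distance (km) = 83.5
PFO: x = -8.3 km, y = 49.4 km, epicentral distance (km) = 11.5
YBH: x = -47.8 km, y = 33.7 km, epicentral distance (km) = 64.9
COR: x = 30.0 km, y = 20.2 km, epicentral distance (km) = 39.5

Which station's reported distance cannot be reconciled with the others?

PFO

Solve using three stations at a time. Using OCWA, YBH, COR (subtract circle equations pairwise → linear system) gives (x, y) ≈ (13.2, 56.1).
Distances from that point to each station vs reported:
  OCWA: calculated 83.6 vs reported 83.5 → residual 0.1 km
  PFO: calculated 22.5 vs reported 11.5 → residual 11.0 km
  YBH: calculated 65.0 vs reported 64.9 → residual 0.1 km
  COR: calculated 39.6 vs reported 39.5 → residual 0.1 km
OCWA, YBH, COR are mutually consistent (residuals ≈ 0); PFO is off by 11.0 km.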